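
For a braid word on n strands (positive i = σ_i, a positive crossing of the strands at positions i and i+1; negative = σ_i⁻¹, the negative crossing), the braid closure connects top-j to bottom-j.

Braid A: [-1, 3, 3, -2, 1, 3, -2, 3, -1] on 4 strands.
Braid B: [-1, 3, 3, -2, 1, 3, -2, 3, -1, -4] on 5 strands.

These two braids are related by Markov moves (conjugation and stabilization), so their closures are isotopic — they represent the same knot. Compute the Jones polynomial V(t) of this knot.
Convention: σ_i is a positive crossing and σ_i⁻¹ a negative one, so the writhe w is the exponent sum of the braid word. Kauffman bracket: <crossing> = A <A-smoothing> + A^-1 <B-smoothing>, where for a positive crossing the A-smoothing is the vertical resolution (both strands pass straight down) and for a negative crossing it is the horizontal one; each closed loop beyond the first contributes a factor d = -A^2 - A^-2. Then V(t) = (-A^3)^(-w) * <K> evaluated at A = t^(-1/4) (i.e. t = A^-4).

Markov-equivalent braids have isotopic closures, hence identical knot invariants. Strip the Markov moves from each word to reach a common short braid β, then compute V(t) once on β.
Braid A: s1^-1 s3 s3 s2^-1 s1 s3 s2^-1 s3 s1^-1 on 4 strands has no conjugating prefix/suffix or stabilization to strip; take β = s1^-1 s3 s3 s2^-1 s1 s3 s2^-1 s3 s1^-1.
Braid B: s1^-1 s3 s3 s2^-1 s1 s3 s2^-1 s3 s1^-1 s4^-1 on 5 strands reduces by inverse Markov moves (closure unchanged at each step):
  Destabilize: the word has the form β·s4^-1 where s4^-1 occurs only as the final letter (β ∈ B_4); drop it and the last strand → 4 strands.
Reduced to β = s1^-1 s3 s3 s2^-1 s1 s3 s2^-1 s3 s1^-1 on 4 strands, 9 crossings.
Both give the same β = s1^-1 s3 s3 s2^-1 s1 s3 s2^-1 s3 s1^-1 on 4 strands, so one state sum suffices:
Braid: s1^-1 s3 s3 s2^-1 s1 s3 s2^-1 s3 s1^-1 on 4 strands, 9 crossings.
Writhe w = (#positive) - (#negative) = 5 - 4 = 1.
Enumerate smoothing states for the bracket polynomial. There are 2^9 = 512 states.
Smooth each crossing (0=||, 1=⌣⌢); contribution A^(Σ sign_k(1-2s_k)) * d^(L-1).
Tabulate the states by total A-exponent and number of loops L (A-exp: L × count):
  A^9: L=4 ×1
  A^7: L=3 ×9
  A^5: L=2 ×29, L=4 ×7
  A^3: L=1 ×30, L=3 ×52, L=5 ×2
  A^1: L=2 ×83, L=4 ×43
  A^-1: L=1 ×11, L=3 ×93, L=5 ×22
  A^-3: L=2 ×19, L=4 ×58, L=6 ×7
  A^-5: L=3 ×15, L=5 ×20, L=7 ×1
  A^-7: L=4 ×6, L=6 ×3
  A^-9: L=5 ×1
Each group contributes A^e * Σ count * d^(L-1):
Powers of d = -A^2 - A^-2: d^2 = A^4 + 2 + A^-4; d^3 = -A^6 - 3*A^2 - 3*A^-2 - A^-6; d^4 = A^8 + 4*A^4 + 6 + 4*A^-4 + A^-8; d^5 = -A^10 - 5*A^6 - 10*A^2 - 10*A^-2 - 5*A^-6 - A^-10; d^6 = A^12 + 6*A^8 + 15*A^4 + 20 + 15*A^-4 + 6*A^-8 + A^-12.
  A^9 * (d^3) = -A^15 - 3*A^11 - 3*A^7 - A^3
  A^7 * (9*d^2) = 9*A^11 + 18*A^7 + 9*A^3
  A^5 * (29*d + 7*d^3) = -7*A^11 - 50*A^7 - 50*A^3 - 7*A^-1
  A^3 * (30 + 52*d^2 + 2*d^4) = 2*A^11 + 60*A^7 + 146*A^3 + 60*A^-1 + 2*A^-5
  A^1 * (83*d + 43*d^3) = -43*A^7 - 212*A^3 - 212*A^-1 - 43*A^-5
  A^-1 * (11 + 93*d^2 + 22*d^4) = 22*A^7 + 181*A^3 + 329*A^-1 + 181*A^-5 + 22*A^-9
  A^-3 * (19*d + 58*d^3 + 7*d^5) = -7*A^7 - 93*A^3 - 263*A^-1 - 263*A^-5 - 93*A^-9 - 7*A^-13
  A^-5 * (15*d^2 + 20*d^4 + d^6) = A^7 + 26*A^3 + 110*A^-1 + 170*A^-5 + 110*A^-9 + 26*A^-13 + A^-17
  A^-7 * (6*d^3 + 3*d^5) = -3*A^3 - 21*A^-1 - 48*A^-5 - 48*A^-9 - 21*A^-13 - 3*A^-17
  A^-9 * (d^4) = A^-1 + 4*A^-5 + 6*A^-9 + 4*A^-13 + A^-17
Summing the groups: <K> = -A^15 + A^11 - 2*A^7 + 3*A^3 - 3*A^-1 + 3*A^-5 - 3*A^-9 + 2*A^-13 - A^-17
Normalise by the writhe: (-A^3)^(-w) = (-A^3)^(-1) = -A^-3, so f(A) = -A^-3 * <K> = A^12 - A^8 + 2*A^4 - 3 + 3*A^-4 - 3*A^-8 + 3*A^-12 - 2*A^-16 + A^-20.
Substitute A = t^(-1/4), i.e. A^e → t^(-e/4): V(t) = t^5 - 2*t^4 + 3*t^3 - 3*t^2 + 3*t - 3 + 2*t^-1 - t^-2 + t^-3

Answer: t^5 - 2*t^4 + 3*t^3 - 3*t^2 + 3*t - 3 + 2*t^-1 - t^-2 + t^-3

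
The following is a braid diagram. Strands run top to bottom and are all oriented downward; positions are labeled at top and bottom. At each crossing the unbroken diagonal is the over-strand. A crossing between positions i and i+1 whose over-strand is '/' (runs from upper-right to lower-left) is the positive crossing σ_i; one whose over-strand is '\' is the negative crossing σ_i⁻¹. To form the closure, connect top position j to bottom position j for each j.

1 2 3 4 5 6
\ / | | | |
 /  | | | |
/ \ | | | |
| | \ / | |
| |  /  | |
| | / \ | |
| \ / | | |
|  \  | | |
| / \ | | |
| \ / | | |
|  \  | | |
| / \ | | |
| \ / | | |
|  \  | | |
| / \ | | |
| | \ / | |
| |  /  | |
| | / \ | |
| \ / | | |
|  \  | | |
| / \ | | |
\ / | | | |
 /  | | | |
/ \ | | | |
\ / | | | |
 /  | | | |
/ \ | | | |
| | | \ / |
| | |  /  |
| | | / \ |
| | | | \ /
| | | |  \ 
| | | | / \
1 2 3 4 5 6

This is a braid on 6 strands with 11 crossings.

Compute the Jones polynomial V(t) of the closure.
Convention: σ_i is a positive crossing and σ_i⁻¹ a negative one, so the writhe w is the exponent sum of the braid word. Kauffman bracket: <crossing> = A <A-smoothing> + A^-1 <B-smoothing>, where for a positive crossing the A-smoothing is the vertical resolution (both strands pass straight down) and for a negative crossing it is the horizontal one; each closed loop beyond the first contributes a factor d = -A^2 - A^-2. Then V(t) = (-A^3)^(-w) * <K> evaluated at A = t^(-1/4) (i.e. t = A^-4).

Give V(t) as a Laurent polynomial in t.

-t^5 + 2*t^4 - 3*t^3 + 5*t^2 - 5*t + 6 - 5*t^-1 + 3*t^-2 - 2*t^-3 + t^-4

Derivation:
Reading the diagram top to bottom ('/'-over between positions i,i+1 = s_i, '\'-over = s_i^-1): braid word = s1 s3 s2^-1 s2^-1 s2^-1 s3 s2^-1 s1 s1 s4 s5^-1.
The presented braid s1 s3 s2^-1 s2^-1 s2^-1 s3 s2^-1 s1 s1 s4 s5^-1 on 6 strands reduces by inverse Markov moves (closure unchanged at each step):
  Destabilize: the word has the form β·s5^-1 where s5^-1 occurs only as the final letter (β ∈ B_5); drop it and the last strand → 5 strands.
  Destabilize: the word has the form β·s4 where s4 occurs only as the final letter (β ∈ B_4); drop it and the last strand → 4 strands.
Reduced to β = s1 s3 s2^-1 s2^-1 s2^-1 s3 s2^-1 s1 s1 on 4 strands, 9 crossings.
Compute on β:
Braid: s1 s3 s2^-1 s2^-1 s2^-1 s3 s2^-1 s1 s1 on 4 strands, 9 crossings.
Writhe w = (#positive) - (#negative) = 5 - 4 = 1.
Enumerate smoothing states for the bracket polynomial. There are 2^9 = 512 states.
For each crossing: s=0 is the vertical smoothing, s=1 horizontal. Crossing k contributes A^(sign_k * (1 - 2*s_k)); loop factor d = -A^2 - A^-2.
Tabulate the states by total A-exponent and number of loops L (A-exp: L × count):
  A^9: L=6 ×1
  A^7: L=5 ×9
  A^5: L=4 ×33, L=6 ×3
  A^3: L=3 ×64, L=5 ×19, L=7 ×1
  A^1: L=2 ×68, L=4 ×52, L=6 ×6
  A^-1: L=1 ×33, L=3 ×75, L=5 ×18
  A^-3: L=2 ×51, L=4 ×32, L=6 ×1
  A^-5: L=3 ×32, L=5 ×4
  A^-7: L=4 ×9
  A^-9: L=5 ×1
Each group contributes A^e * Σ count * d^(L-1):
Powers of d = -A^2 - A^-2: d^2 = A^4 + 2 + A^-4; d^3 = -A^6 - 3*A^2 - 3*A^-2 - A^-6; d^4 = A^8 + 4*A^4 + 6 + 4*A^-4 + A^-8; d^5 = -A^10 - 5*A^6 - 10*A^2 - 10*A^-2 - 5*A^-6 - A^-10; d^6 = A^12 + 6*A^8 + 15*A^4 + 20 + 15*A^-4 + 6*A^-8 + A^-12.
  A^9 * (d^5) = -A^19 - 5*A^15 - 10*A^11 - 10*A^7 - 5*A^3 - A^-1
  A^7 * (9*d^4) = 9*A^15 + 36*A^11 + 54*A^7 + 36*A^3 + 9*A^-1
  A^5 * (33*d^3 + 3*d^5) = -3*A^15 - 48*A^11 - 129*A^7 - 129*A^3 - 48*A^-1 - 3*A^-5
  A^3 * (64*d^2 + 19*d^4 + d^6) = A^15 + 25*A^11 + 155*A^7 + 262*A^3 + 155*A^-1 + 25*A^-5 + A^-9
  A^1 * (68*d + 52*d^3 + 6*d^5) = -6*A^11 - 82*A^7 - 284*A^3 - 284*A^-1 - 82*A^-5 - 6*A^-9
  A^-1 * (33 + 75*d^2 + 18*d^4) = 18*A^7 + 147*A^3 + 291*A^-1 + 147*A^-5 + 18*A^-9
  A^-3 * (51*d + 32*d^3 + d^5) = -A^7 - 37*A^3 - 157*A^-1 - 157*A^-5 - 37*A^-9 - A^-13
  A^-5 * (32*d^2 + 4*d^4) = 4*A^3 + 48*A^-1 + 88*A^-5 + 48*A^-9 + 4*A^-13
  A^-7 * (9*d^3) = -9*A^-1 - 27*A^-5 - 27*A^-9 - 9*A^-13
  A^-9 * (d^4) = A^-1 + 4*A^-5 + 6*A^-9 + 4*A^-13 + A^-17
Summing the groups: <K> = -A^19 + 2*A^15 - 3*A^11 + 5*A^7 - 6*A^3 + 5*A^-1 - 5*A^-5 + 3*A^-9 - 2*A^-13 + A^-17
Normalise by the writhe: (-A^3)^(-w) = (-A^3)^(-1) = -A^-3, so f(A) = -A^-3 * <K> = A^16 - 2*A^12 + 3*A^8 - 5*A^4 + 6 - 5*A^-4 + 5*A^-8 - 3*A^-12 + 2*A^-16 - A^-20.
Substitute A = t^(-1/4), i.e. A^e → t^(-e/4): V(t) = -t^5 + 2*t^4 - 3*t^3 + 5*t^2 - 5*t + 6 - 5*t^-1 + 3*t^-2 - 2*t^-3 + t^-4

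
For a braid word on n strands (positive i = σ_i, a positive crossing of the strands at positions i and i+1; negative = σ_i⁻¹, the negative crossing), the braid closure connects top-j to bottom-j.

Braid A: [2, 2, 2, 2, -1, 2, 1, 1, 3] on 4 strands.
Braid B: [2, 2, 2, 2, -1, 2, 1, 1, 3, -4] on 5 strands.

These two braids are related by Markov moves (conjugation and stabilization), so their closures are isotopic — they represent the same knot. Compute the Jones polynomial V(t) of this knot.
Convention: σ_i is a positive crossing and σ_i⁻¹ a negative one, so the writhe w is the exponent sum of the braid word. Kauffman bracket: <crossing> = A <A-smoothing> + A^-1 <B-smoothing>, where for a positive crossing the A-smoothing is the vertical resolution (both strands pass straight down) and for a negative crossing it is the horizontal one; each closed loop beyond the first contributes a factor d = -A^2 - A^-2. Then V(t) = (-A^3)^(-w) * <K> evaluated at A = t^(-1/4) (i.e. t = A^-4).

-t^9 + t^8 - 2*t^7 + 3*t^6 - 2*t^5 + 2*t^4 - t^3 + t^2

Derivation:
Markov-equivalent braids have isotopic closures, hence identical knot invariants. Strip the Markov moves from each word to reach a common short braid β, then compute V(t) once on β.
Braid A: s2 s2 s2 s2 s1^-1 s2 s1 s1 s3 on 4 strands reduces by inverse Markov moves (closure unchanged at each step):
  Destabilize: the word has the form β·s3 where s3 occurs only as the final letter (β ∈ B_3); drop it and the last strand → 3 strands.
Reduced to β = s2 s2 s2 s2 s1^-1 s2 s1 s1 on 3 strands, 8 crossings.
Braid B: s2 s2 s2 s2 s1^-1 s2 s1 s1 s3 s4^-1 on 5 strands reduces by inverse Markov moves (closure unchanged at each step):
  Destabilize: the word has the form β·s4^-1 where s4^-1 occurs only as the final letter (β ∈ B_4); drop it and the last strand → 4 strands.
  Destabilize: the word has the form β·s3 where s3 occurs only as the final letter (β ∈ B_3); drop it and the last strand → 3 strands.
Reduced to β = s2 s2 s2 s2 s1^-1 s2 s1 s1 on 3 strands, 8 crossings.
Both give the same β = s2 s2 s2 s2 s1^-1 s2 s1 s1 on 3 strands, so one state sum suffices:
Braid: s2 s2 s2 s2 s1^-1 s2 s1 s1 on 3 strands, 8 crossings.
Writhe w = (#positive) - (#negative) = 7 - 1 = 6.
Computing the Kauffman bracket via state sum. There are 2^8 = 256 states.
For each crossing: s=0 is the vertical smoothing, s=1 horizontal. Crossing k contributes A^(sign_k * (1 - 2*s_k)); loop factor d = -A^2 - A^-2.
Tabulate the states by total A-exponent and number of loops L (A-exp: L × count):
  A^8: L=2 ×1
  A^6: L=1 ×5, L=3 ×3
  A^4: L=2 ×27, L=4 ×1
  A^2: L=1 ×18, L=3 ×38
  A^0: L=2 ×41, L=4 ×29
  A^-2: L=3 ×44, L=5 ×12
  A^-4: L=4 ×26, L=6 ×2
  A^-6: L=5 ×8
  A^-8: L=6 ×1
Each group contributes A^e * Σ count * d^(L-1):
Powers of d = -A^2 - A^-2: d^2 = A^4 + 2 + A^-4; d^3 = -A^6 - 3*A^2 - 3*A^-2 - A^-6; d^4 = A^8 + 4*A^4 + 6 + 4*A^-4 + A^-8; d^5 = -A^10 - 5*A^6 - 10*A^2 - 10*A^-2 - 5*A^-6 - A^-10.
  A^8 * (d) = -A^10 - A^6
  A^6 * (5 + 3*d^2) = 3*A^10 + 11*A^6 + 3*A^2
  A^4 * (27*d + d^3) = -A^10 - 30*A^6 - 30*A^2 - A^-2
  A^2 * (18 + 38*d^2) = 38*A^6 + 94*A^2 + 38*A^-2
  A^0 * (41*d + 29*d^3) = -29*A^6 - 128*A^2 - 128*A^-2 - 29*A^-6
  A^-2 * (44*d^2 + 12*d^4) = 12*A^6 + 92*A^2 + 160*A^-2 + 92*A^-6 + 12*A^-10
  A^-4 * (26*d^3 + 2*d^5) = -2*A^6 - 36*A^2 - 98*A^-2 - 98*A^-6 - 36*A^-10 - 2*A^-14
  A^-6 * (8*d^4) = 8*A^2 + 32*A^-2 + 48*A^-6 + 32*A^-10 + 8*A^-14
  A^-8 * (d^5) = -A^2 - 5*A^-2 - 10*A^-6 - 10*A^-10 - 5*A^-14 - A^-18
Summing the groups: <K> = A^10 - A^6 + 2*A^2 - 2*A^-2 + 3*A^-6 - 2*A^-10 + A^-14 - A^-18
Normalise by the writhe: (-A^3)^(-w) = (-A^3)^(-6) = A^-18, so f(A) = A^-18 * <K> = A^-8 - A^-12 + 2*A^-16 - 2*A^-20 + 3*A^-24 - 2*A^-28 + A^-32 - A^-36.
Substitute A = t^(-1/4), i.e. A^e → t^(-e/4): V(t) = -t^9 + t^8 - 2*t^7 + 3*t^6 - 2*t^5 + 2*t^4 - t^3 + t^2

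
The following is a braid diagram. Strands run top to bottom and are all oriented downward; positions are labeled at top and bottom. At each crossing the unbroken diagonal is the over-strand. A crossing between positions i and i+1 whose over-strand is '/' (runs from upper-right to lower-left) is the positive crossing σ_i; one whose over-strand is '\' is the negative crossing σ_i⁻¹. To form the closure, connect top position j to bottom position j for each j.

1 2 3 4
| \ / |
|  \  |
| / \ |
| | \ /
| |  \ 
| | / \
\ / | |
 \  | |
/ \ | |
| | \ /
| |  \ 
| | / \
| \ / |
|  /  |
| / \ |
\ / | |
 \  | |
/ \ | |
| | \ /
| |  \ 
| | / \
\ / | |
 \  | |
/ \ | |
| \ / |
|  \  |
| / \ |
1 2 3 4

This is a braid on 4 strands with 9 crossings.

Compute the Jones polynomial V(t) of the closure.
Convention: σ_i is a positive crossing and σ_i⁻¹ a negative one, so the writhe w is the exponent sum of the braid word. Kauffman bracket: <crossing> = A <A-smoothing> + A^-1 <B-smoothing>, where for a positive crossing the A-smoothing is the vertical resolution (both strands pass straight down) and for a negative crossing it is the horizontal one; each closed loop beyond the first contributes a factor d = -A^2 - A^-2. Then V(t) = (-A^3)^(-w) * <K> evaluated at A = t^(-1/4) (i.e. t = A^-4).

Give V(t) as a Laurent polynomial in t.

t^-2 - 2*t^-3 + 5*t^-4 - 5*t^-5 + 6*t^-6 - 6*t^-7 + 4*t^-8 - 3*t^-9 + t^-10

Derivation:
Reading the diagram top to bottom ('/'-over between positions i,i+1 = s_i, '\'-over = s_i^-1): braid word = s2^-1 s3^-1 s1^-1 s3^-1 s2 s1^-1 s3^-1 s1^-1 s2^-1.
Braid: s2^-1 s3^-1 s1^-1 s3^-1 s2 s1^-1 s3^-1 s1^-1 s2^-1 on 4 strands, 9 crossings.
Writhe w = (#positive) - (#negative) = 1 - 8 = -7.
State-sum expansion of <K>. There are 2^9 = 512 states.
For each crossing: s=0 is the vertical smoothing, s=1 horizontal. Crossing k contributes A^(sign_k * (1 - 2*s_k)); loop factor d = -A^2 - A^-2.
Tabulate the states by total A-exponent and number of loops L (A-exp: L × count):
  A^9: L=6 ×1
  A^7: L=5 ×9
  A^5: L=4 ×35, L=6 ×1
  A^3: L=3 ×74, L=5 ×10
  A^1: L=2 ×85, L=4 ×41
  A^-1: L=1 ×42, L=3 ×80, L=5 ×4
  A^-3: L=2 ×65, L=4 ×19
  A^-5: L=1 ×9, L=3 ×26, L=5 ×1
  A^-7: L=2 ×6, L=4 ×3
  A^-9: L=3 ×1
Each group contributes A^e * Σ count * d^(L-1):
Powers of d = -A^2 - A^-2: d^2 = A^4 + 2 + A^-4; d^3 = -A^6 - 3*A^2 - 3*A^-2 - A^-6; d^4 = A^8 + 4*A^4 + 6 + 4*A^-4 + A^-8; d^5 = -A^10 - 5*A^6 - 10*A^2 - 10*A^-2 - 5*A^-6 - A^-10.
  A^9 * (d^5) = -A^19 - 5*A^15 - 10*A^11 - 10*A^7 - 5*A^3 - A^-1
  A^7 * (9*d^4) = 9*A^15 + 36*A^11 + 54*A^7 + 36*A^3 + 9*A^-1
  A^5 * (35*d^3 + d^5) = -A^15 - 40*A^11 - 115*A^7 - 115*A^3 - 40*A^-1 - A^-5
  A^3 * (74*d^2 + 10*d^4) = 10*A^11 + 114*A^7 + 208*A^3 + 114*A^-1 + 10*A^-5
  A^1 * (85*d + 41*d^3) = -41*A^7 - 208*A^3 - 208*A^-1 - 41*A^-5
  A^-1 * (42 + 80*d^2 + 4*d^4) = 4*A^7 + 96*A^3 + 226*A^-1 + 96*A^-5 + 4*A^-9
  A^-3 * (65*d + 19*d^3) = -19*A^3 - 122*A^-1 - 122*A^-5 - 19*A^-9
  A^-5 * (9 + 26*d^2 + d^4) = A^3 + 30*A^-1 + 67*A^-5 + 30*A^-9 + A^-13
  A^-7 * (6*d + 3*d^3) = -3*A^-1 - 15*A^-5 - 15*A^-9 - 3*A^-13
  A^-9 * (d^2) = A^-5 + 2*A^-9 + A^-13
Summing the groups: <K> = -A^19 + 3*A^15 - 4*A^11 + 6*A^7 - 6*A^3 + 5*A^-1 - 5*A^-5 + 2*A^-9 - A^-13
Normalise by the writhe: (-A^3)^(-w) = (-A^3)^(7) = -A^21, so f(A) = -A^21 * <K> = A^40 - 3*A^36 + 4*A^32 - 6*A^28 + 6*A^24 - 5*A^20 + 5*A^16 - 2*A^12 + A^8.
Substitute A = t^(-1/4), i.e. A^e → t^(-e/4): V(t) = t^-2 - 2*t^-3 + 5*t^-4 - 5*t^-5 + 6*t^-6 - 6*t^-7 + 4*t^-8 - 3*t^-9 + t^-10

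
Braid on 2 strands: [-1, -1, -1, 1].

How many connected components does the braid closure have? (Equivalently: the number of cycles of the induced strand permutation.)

2

Derivation:
Track the strand permutation on 2 strands, starting from identity.
  step 1: s1^-1 swaps positions 1,2 -> [2 1]
  step 2: s1^-1 swaps positions 1,2 -> [1 2]
  step 3: s1^-1 swaps positions 1,2 -> [2 1]
  step 4: s1 swaps positions 1,2 -> [1 2]
Final permutation (position -> original strand): [1 2]
Closure components = cycle count of this permutation = 2.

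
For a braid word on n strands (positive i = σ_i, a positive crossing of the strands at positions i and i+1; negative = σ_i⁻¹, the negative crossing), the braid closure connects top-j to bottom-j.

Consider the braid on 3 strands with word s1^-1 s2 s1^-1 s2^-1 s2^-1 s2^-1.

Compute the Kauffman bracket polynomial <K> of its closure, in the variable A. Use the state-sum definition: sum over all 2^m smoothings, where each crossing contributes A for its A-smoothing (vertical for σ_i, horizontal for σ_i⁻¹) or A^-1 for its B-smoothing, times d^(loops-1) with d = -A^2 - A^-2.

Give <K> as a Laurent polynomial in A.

Braid: s1^-1 s2 s1^-1 s2^-1 s2^-1 s2^-1 on 3 strands, 6 crossings.
Writhe w = (#positive) - (#negative) = 1 - 5 = -4.
Enumerate smoothing states for the bracket polynomial. There are 2^6 = 64 states.
For each crossing: s=0 is the vertical smoothing, s=1 horizontal. Crossing k contributes A^(sign_k * (1 - 2*s_k)); loop factor d = -A^2 - A^-2.
Tabulate the states by total A-exponent and number of loops L (A-exp: L × count):
  A^6: L=4 ×1
  A^4: L=3 ×6
  A^2: L=2 ×12, L=4 ×3
  A^0: L=1 ×9, L=3 ×10, L=5 ×1
  A^-2: L=2 ×12, L=4 ×3
  A^-4: L=1 ×2, L=3 ×4
  A^-6: L=2 ×1
Each group contributes A^e * Σ count * d^(L-1):
Powers of d = -A^2 - A^-2: d^2 = A^4 + 2 + A^-4; d^3 = -A^6 - 3*A^2 - 3*A^-2 - A^-6; d^4 = A^8 + 4*A^4 + 6 + 4*A^-4 + A^-8.
  A^6 * (d^3) = -A^12 - 3*A^8 - 3*A^4 - 1
  A^4 * (6*d^2) = 6*A^8 + 12*A^4 + 6
  A^2 * (12*d + 3*d^3) = -3*A^8 - 21*A^4 - 21 - 3*A^-4
  A^0 * (9 + 10*d^2 + d^4) = A^8 + 14*A^4 + 35 + 14*A^-4 + A^-8
  A^-2 * (12*d + 3*d^3) = -3*A^4 - 21 - 21*A^-4 - 3*A^-8
  A^-4 * (2 + 4*d^2) = 4 + 10*A^-4 + 4*A^-8
  A^-6 * (d) = -A^-4 - A^-8
Summing the groups: <K> = -A^12 + A^8 - A^4 + 2 - A^-4 + A^-8

Answer: -A^12 + A^8 - A^4 + 2 - A^-4 + A^-8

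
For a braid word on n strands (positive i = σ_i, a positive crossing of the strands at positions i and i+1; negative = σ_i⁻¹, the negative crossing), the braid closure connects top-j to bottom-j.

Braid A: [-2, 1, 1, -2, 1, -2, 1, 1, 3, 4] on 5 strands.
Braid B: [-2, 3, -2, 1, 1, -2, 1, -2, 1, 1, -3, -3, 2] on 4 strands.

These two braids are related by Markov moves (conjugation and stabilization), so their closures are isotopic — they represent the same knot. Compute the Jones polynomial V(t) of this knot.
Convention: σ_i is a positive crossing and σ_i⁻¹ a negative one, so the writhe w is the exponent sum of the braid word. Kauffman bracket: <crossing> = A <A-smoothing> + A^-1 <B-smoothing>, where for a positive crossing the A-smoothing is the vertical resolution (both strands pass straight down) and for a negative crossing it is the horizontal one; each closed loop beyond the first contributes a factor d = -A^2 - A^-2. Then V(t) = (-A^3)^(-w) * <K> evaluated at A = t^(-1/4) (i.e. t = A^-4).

Markov-equivalent braids have isotopic closures, hence identical knot invariants. Strip the Markov moves from each word to reach a common short braid β, then compute V(t) once on β.
Braid A: s2^-1 s1 s1 s2^-1 s1 s2^-1 s1 s1 s3 s4 on 5 strands reduces by inverse Markov moves (closure unchanged at each step):
  Destabilize: the word has the form β·s4 where s4 occurs only as the final letter (β ∈ B_4); drop it and the last strand → 4 strands.
  Destabilize: the word has the form β·s3 where s3 occurs only as the final letter (β ∈ B_3); drop it and the last strand → 3 strands.
Reduced to β = s2^-1 s1 s1 s2^-1 s1 s2^-1 s1 s1 on 3 strands, 8 crossings.
Braid B: s2^-1 s3 s2^-1 s1 s1 s2^-1 s1 s2^-1 s1 s1 s3^-1 s3^-1 s2 on 4 strands reduces by inverse Markov moves (closure unchanged at each step):
  Deconjugate: the word is γ·β·γ⁻¹ with γ = s2^-1 s3 (prefix) and γ⁻¹ = s3^-1 s2 (suffix); strip both.
  Destabilize: the word has the form β·s3^-1 where s3^-1 occurs only as the final letter (β ∈ B_3); drop it and the last strand → 3 strands.
Reduced to β = s2^-1 s1 s1 s2^-1 s1 s2^-1 s1 s1 on 3 strands, 8 crossings.
Both give the same β = s2^-1 s1 s1 s2^-1 s1 s2^-1 s1 s1 on 3 strands, so one state sum suffices:
Braid: s2^-1 s1 s1 s2^-1 s1 s2^-1 s1 s1 on 3 strands, 8 crossings.
Writhe w = (#positive) - (#negative) = 5 - 3 = 2.
State-sum expansion of <K>. There are 2^8 = 256 states.
For each crossing: s=0 is the vertical smoothing, s=1 horizontal. Crossing k contributes A^(sign_k * (1 - 2*s_k)); loop factor d = -A^2 - A^-2.
Tabulate the states by total A-exponent and number of loops L (A-exp: L × count):
  A^8: L=4 ×1
  A^6: L=3 ×8
  A^4: L=2 ×26, L=4 ×2
  A^2: L=1 ×35, L=3 ×21
  A^0: L=2 ×63, L=4 ×7
  A^-2: L=3 ×55, L=5 ×1
  A^-4: L=4 ×28
  A^-6: L=5 ×8
  A^-8: L=6 ×1
Each group contributes A^e * Σ count * d^(L-1):
Powers of d = -A^2 - A^-2: d^2 = A^4 + 2 + A^-4; d^3 = -A^6 - 3*A^2 - 3*A^-2 - A^-6; d^4 = A^8 + 4*A^4 + 6 + 4*A^-4 + A^-8; d^5 = -A^10 - 5*A^6 - 10*A^2 - 10*A^-2 - 5*A^-6 - A^-10.
  A^8 * (d^3) = -A^14 - 3*A^10 - 3*A^6 - A^2
  A^6 * (8*d^2) = 8*A^10 + 16*A^6 + 8*A^2
  A^4 * (26*d + 2*d^3) = -2*A^10 - 32*A^6 - 32*A^2 - 2*A^-2
  A^2 * (35 + 21*d^2) = 21*A^6 + 77*A^2 + 21*A^-2
  A^0 * (63*d + 7*d^3) = -7*A^6 - 84*A^2 - 84*A^-2 - 7*A^-6
  A^-2 * (55*d^2 + d^4) = A^6 + 59*A^2 + 116*A^-2 + 59*A^-6 + A^-10
  A^-4 * (28*d^3) = -28*A^2 - 84*A^-2 - 84*A^-6 - 28*A^-10
  A^-6 * (8*d^4) = 8*A^2 + 32*A^-2 + 48*A^-6 + 32*A^-10 + 8*A^-14
  A^-8 * (d^5) = -A^2 - 5*A^-2 - 10*A^-6 - 10*A^-10 - 5*A^-14 - A^-18
Summing the groups: <K> = -A^14 + 3*A^10 - 4*A^6 + 6*A^2 - 6*A^-2 + 6*A^-6 - 5*A^-10 + 3*A^-14 - A^-18
Normalise by the writhe: (-A^3)^(-w) = (-A^3)^(-2) = A^-6, so f(A) = A^-6 * <K> = -A^8 + 3*A^4 - 4 + 6*A^-4 - 6*A^-8 + 6*A^-12 - 5*A^-16 + 3*A^-20 - A^-24.
Substitute A = t^(-1/4), i.e. A^e → t^(-e/4): V(t) = -t^6 + 3*t^5 - 5*t^4 + 6*t^3 - 6*t^2 + 6*t - 4 + 3*t^-1 - t^-2

Answer: -t^6 + 3*t^5 - 5*t^4 + 6*t^3 - 6*t^2 + 6*t - 4 + 3*t^-1 - t^-2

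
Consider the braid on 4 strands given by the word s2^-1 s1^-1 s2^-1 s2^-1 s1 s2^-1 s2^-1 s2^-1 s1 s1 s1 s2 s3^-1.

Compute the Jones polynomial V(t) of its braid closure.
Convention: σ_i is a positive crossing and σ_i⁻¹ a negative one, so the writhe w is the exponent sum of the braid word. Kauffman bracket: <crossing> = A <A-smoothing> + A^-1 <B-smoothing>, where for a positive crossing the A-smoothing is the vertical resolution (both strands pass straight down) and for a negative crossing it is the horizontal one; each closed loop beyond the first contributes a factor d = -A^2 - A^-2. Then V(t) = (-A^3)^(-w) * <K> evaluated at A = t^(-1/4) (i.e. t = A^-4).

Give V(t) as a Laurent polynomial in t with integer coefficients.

-t^2 + 2*t - 3 + 5*t^-1 - 4*t^-2 + 5*t^-3 - 4*t^-4 + 2*t^-5 - t^-6

Derivation:
The presented braid s2^-1 s1^-1 s2^-1 s2^-1 s1 s2^-1 s2^-1 s2^-1 s1 s1 s1 s2 s3^-1 on 4 strands reduces by inverse Markov moves (closure unchanged at each step):
  Destabilize: the word has the form β·s3^-1 where s3^-1 occurs only as the final letter (β ∈ B_3); drop it and the last strand → 3 strands.
  Deconjugate: the word is γ·β·γ⁻¹ with γ = s2^-1 s1^-1 (prefix) and γ⁻¹ = s1 s2 (suffix); strip both.
Reduced to β = s2^-1 s2^-1 s1 s2^-1 s2^-1 s2^-1 s1 s1 on 3 strands, 8 crossings.
Compute on β:
Braid: s2^-1 s2^-1 s1 s2^-1 s2^-1 s2^-1 s1 s1 on 3 strands, 8 crossings.
Writhe w = (#positive) - (#negative) = 3 - 5 = -2.
Computing the Kauffman bracket via state sum. There are 2^8 = 256 states.
Each crossing splits two ways (0=vertical, 1=horizontal). The state's weight is A^(#A-smoothings - #B-smoothings) * d^(loops - 1).
Tabulate the states by total A-exponent and number of loops L (A-exp: L × count):
  A^8: L=6 ×1
  A^6: L=5 ×8
  A^4: L=4 ×27, L=6 ×1
  A^2: L=3 ×50, L=5 ×6
  A^0: L=2 ×53, L=4 ×17
  A^-2: L=1 ×27, L=3 ×28, L=5 ×1
  A^-4: L=2 ×24, L=4 ×4
  A^-6: L=3 ×8
  A^-8: L=4 ×1
Each group contributes A^e * Σ count * d^(L-1):
Powers of d = -A^2 - A^-2: d^2 = A^4 + 2 + A^-4; d^3 = -A^6 - 3*A^2 - 3*A^-2 - A^-6; d^4 = A^8 + 4*A^4 + 6 + 4*A^-4 + A^-8; d^5 = -A^10 - 5*A^6 - 10*A^2 - 10*A^-2 - 5*A^-6 - A^-10.
  A^8 * (d^5) = -A^18 - 5*A^14 - 10*A^10 - 10*A^6 - 5*A^2 - A^-2
  A^6 * (8*d^4) = 8*A^14 + 32*A^10 + 48*A^6 + 32*A^2 + 8*A^-2
  A^4 * (27*d^3 + d^5) = -A^14 - 32*A^10 - 91*A^6 - 91*A^2 - 32*A^-2 - A^-6
  A^2 * (50*d^2 + 6*d^4) = 6*A^10 + 74*A^6 + 136*A^2 + 74*A^-2 + 6*A^-6
  A^0 * (53*d + 17*d^3) = -17*A^6 - 104*A^2 - 104*A^-2 - 17*A^-6
  A^-2 * (27 + 28*d^2 + d^4) = A^6 + 32*A^2 + 89*A^-2 + 32*A^-6 + A^-10
  A^-4 * (24*d + 4*d^3) = -4*A^2 - 36*A^-2 - 36*A^-6 - 4*A^-10
  A^-6 * (8*d^2) = 8*A^-2 + 16*A^-6 + 8*A^-10
  A^-8 * (d^3) = -A^-2 - 3*A^-6 - 3*A^-10 - A^-14
Summing the groups: <K> = -A^18 + 2*A^14 - 4*A^10 + 5*A^6 - 4*A^2 + 5*A^-2 - 3*A^-6 + 2*A^-10 - A^-14
Normalise by the writhe: (-A^3)^(-w) = (-A^3)^(2) = A^6, so f(A) = A^6 * <K> = -A^24 + 2*A^20 - 4*A^16 + 5*A^12 - 4*A^8 + 5*A^4 - 3 + 2*A^-4 - A^-8.
Substitute A = t^(-1/4), i.e. A^e → t^(-e/4): V(t) = -t^2 + 2*t - 3 + 5*t^-1 - 4*t^-2 + 5*t^-3 - 4*t^-4 + 2*t^-5 - t^-6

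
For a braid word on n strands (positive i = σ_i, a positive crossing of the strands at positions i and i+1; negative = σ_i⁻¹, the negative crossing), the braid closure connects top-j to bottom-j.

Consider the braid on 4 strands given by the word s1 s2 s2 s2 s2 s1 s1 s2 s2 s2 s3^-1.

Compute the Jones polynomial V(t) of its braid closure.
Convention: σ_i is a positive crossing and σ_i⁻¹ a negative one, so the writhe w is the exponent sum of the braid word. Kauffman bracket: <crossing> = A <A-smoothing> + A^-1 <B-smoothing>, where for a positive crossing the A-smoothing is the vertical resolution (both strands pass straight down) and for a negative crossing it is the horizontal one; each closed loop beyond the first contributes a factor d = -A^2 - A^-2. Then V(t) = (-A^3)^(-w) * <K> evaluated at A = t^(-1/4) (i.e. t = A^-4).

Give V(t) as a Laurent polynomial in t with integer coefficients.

-t^12 + t^11 - t^10 + t^9 - t^8 + t^6 + t^4

Derivation:
The presented braid s1 s2 s2 s2 s2 s1 s1 s2 s2 s2 s3^-1 on 4 strands reduces by inverse Markov moves (closure unchanged at each step):
  Destabilize: the word has the form β·s3^-1 where s3^-1 occurs only as the final letter (β ∈ B_3); drop it and the last strand → 3 strands.
Reduced to β = s1 s2 s2 s2 s2 s1 s1 s2 s2 s2 on 3 strands, 10 crossings.
Compute on β:
Braid: s1 s2 s2 s2 s2 s1 s1 s2 s2 s2 on 3 strands, 10 crossings.
Writhe w = (#positive) - (#negative) = 10 - 0 = 10.
State-sum expansion of <K>. There are 2^10 = 1024 states.
For each crossing: s=0 is the vertical smoothing, s=1 horizontal. Crossing k contributes A^(sign_k * (1 - 2*s_k)); loop factor d = -A^2 - A^-2.
Tabulate the states by total A-exponent and number of loops L (A-exp: L × count):
  A^10: L=3 ×1
  A^8: L=2 ×10
  A^6: L=1 ×21, L=3 ×24
  A^4: L=2 ×84, L=4 ×36
  A^2: L=1 ×24, L=3 ×151, L=5 ×35
  A^0: L=2 ×72, L=4 ×159, L=6 ×21
  A^-2: L=3 ×98, L=5 ×105, L=7 ×7
  A^-4: L=4 ×76, L=6 ×43, L=8 ×1
  A^-6: L=5 ×35, L=7 ×10
  A^-8: L=6 ×9, L=8 ×1
  A^-10: L=7 ×1
Each group contributes A^e * Σ count * d^(L-1):
Powers of d = -A^2 - A^-2: d^2 = A^4 + 2 + A^-4; d^3 = -A^6 - 3*A^2 - 3*A^-2 - A^-6; d^4 = A^8 + 4*A^4 + 6 + 4*A^-4 + A^-8; d^5 = -A^10 - 5*A^6 - 10*A^2 - 10*A^-2 - 5*A^-6 - A^-10; d^6 = A^12 + 6*A^8 + 15*A^4 + 20 + 15*A^-4 + 6*A^-8 + A^-12; d^7 = -A^14 - 7*A^10 - 21*A^6 - 35*A^2 - 35*A^-2 - 21*A^-6 - 7*A^-10 - A^-14.
  A^10 * (d^2) = A^14 + 2*A^10 + A^6
  A^8 * (10*d) = -10*A^10 - 10*A^6
  A^6 * (21 + 24*d^2) = 24*A^10 + 69*A^6 + 24*A^2
  A^4 * (84*d + 36*d^3) = -36*A^10 - 192*A^6 - 192*A^2 - 36*A^-2
  A^2 * (24 + 151*d^2 + 35*d^4) = 35*A^10 + 291*A^6 + 536*A^2 + 291*A^-2 + 35*A^-6
  A^0 * (72*d + 159*d^3 + 21*d^5) = -21*A^10 - 264*A^6 - 759*A^2 - 759*A^-2 - 264*A^-6 - 21*A^-10
  A^-2 * (98*d^2 + 105*d^4 + 7*d^6) = 7*A^10 + 147*A^6 + 623*A^2 + 966*A^-2 + 623*A^-6 + 147*A^-10 + 7*A^-14
  A^-4 * (76*d^3 + 43*d^5 + d^7) = -A^10 - 50*A^6 - 312*A^2 - 693*A^-2 - 693*A^-6 - 312*A^-10 - 50*A^-14 - A^-18
  A^-6 * (35*d^4 + 10*d^6) = 10*A^6 + 95*A^2 + 290*A^-2 + 410*A^-6 + 290*A^-10 + 95*A^-14 + 10*A^-18
  A^-8 * (9*d^5 + d^7) = -A^6 - 16*A^2 - 66*A^-2 - 125*A^-6 - 125*A^-10 - 66*A^-14 - 16*A^-18 - A^-22
  A^-10 * (d^6) = A^2 + 6*A^-2 + 15*A^-6 + 20*A^-10 + 15*A^-14 + 6*A^-18 + A^-22
Summing the groups: <K> = A^14 + A^6 - A^-2 + A^-6 - A^-10 + A^-14 - A^-18
Normalise by the writhe: (-A^3)^(-w) = (-A^3)^(-10) = A^-30, so f(A) = A^-30 * <K> = A^-16 + A^-24 - A^-32 + A^-36 - A^-40 + A^-44 - A^-48.
Substitute A = t^(-1/4), i.e. A^e → t^(-e/4): V(t) = -t^12 + t^11 - t^10 + t^9 - t^8 + t^6 + t^4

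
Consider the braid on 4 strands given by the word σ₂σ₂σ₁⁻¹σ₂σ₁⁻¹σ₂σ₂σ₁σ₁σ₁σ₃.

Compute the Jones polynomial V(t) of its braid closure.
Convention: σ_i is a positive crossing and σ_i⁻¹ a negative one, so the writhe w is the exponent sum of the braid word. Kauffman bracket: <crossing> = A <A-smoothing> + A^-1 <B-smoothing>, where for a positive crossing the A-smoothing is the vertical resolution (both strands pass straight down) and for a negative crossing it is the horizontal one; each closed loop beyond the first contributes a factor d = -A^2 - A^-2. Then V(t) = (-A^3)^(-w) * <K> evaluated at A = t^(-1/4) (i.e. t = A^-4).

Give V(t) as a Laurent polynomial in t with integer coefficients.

The presented braid s2 s2 s1^-1 s2 s1^-1 s2 s2 s1 s1 s1 s3 on 4 strands reduces by inverse Markov moves (closure unchanged at each step):
  Destabilize: the word has the form β·s3 where s3 occurs only as the final letter (β ∈ B_3); drop it and the last strand → 3 strands.
Reduced to β = s2 s2 s1^-1 s2 s1^-1 s2 s2 s1 s1 s1 on 3 strands, 10 crossings.
Compute on β:
Braid: s2 s2 s1^-1 s2 s1^-1 s2 s2 s1 s1 s1 on 3 strands, 10 crossings.
Writhe w = (#positive) - (#negative) = 8 - 2 = 6.
Computing the Kauffman bracket via state sum. There are 2^10 = 1024 states.
Smooth each crossing (0=||, 1=⌣⌢); contribution A^(Σ sign_k(1-2s_k)) * d^(L-1).
Tabulate the states by total A-exponent and number of loops L (A-exp: L × count):
  A^10: L=3 ×1
  A^8: L=2 ×7, L=4 ×3
  A^6: L=1 ×14, L=3 ×28, L=5 ×3
  A^4: L=2 ×88, L=4 ×31, L=6 ×1
  A^2: L=1 ×63, L=3 ×133, L=5 ×14
  A^0: L=2 ×159, L=4 ×91, L=6 ×2
  A^-2: L=3 ×180, L=5 ×30
  A^-4: L=4 ×116, L=6 ×4
  A^-6: L=5 ×45
  A^-8: L=6 ×10
  A^-10: L=7 ×1
Each group contributes A^e * Σ count * d^(L-1):
Powers of d = -A^2 - A^-2: d^2 = A^4 + 2 + A^-4; d^3 = -A^6 - 3*A^2 - 3*A^-2 - A^-6; d^4 = A^8 + 4*A^4 + 6 + 4*A^-4 + A^-8; d^5 = -A^10 - 5*A^6 - 10*A^2 - 10*A^-2 - 5*A^-6 - A^-10; d^6 = A^12 + 6*A^8 + 15*A^4 + 20 + 15*A^-4 + 6*A^-8 + A^-12.
  A^10 * (d^2) = A^14 + 2*A^10 + A^6
  A^8 * (7*d + 3*d^3) = -3*A^14 - 16*A^10 - 16*A^6 - 3*A^2
  A^6 * (14 + 28*d^2 + 3*d^4) = 3*A^14 + 40*A^10 + 88*A^6 + 40*A^2 + 3*A^-2
  A^4 * (88*d + 31*d^3 + d^5) = -A^14 - 36*A^10 - 191*A^6 - 191*A^2 - 36*A^-2 - A^-6
  A^2 * (63 + 133*d^2 + 14*d^4) = 14*A^10 + 189*A^6 + 413*A^2 + 189*A^-2 + 14*A^-6
  A^0 * (159*d + 91*d^3 + 2*d^5) = -2*A^10 - 101*A^6 - 452*A^2 - 452*A^-2 - 101*A^-6 - 2*A^-10
  A^-2 * (180*d^2 + 30*d^4) = 30*A^6 + 300*A^2 + 540*A^-2 + 300*A^-6 + 30*A^-10
  A^-4 * (116*d^3 + 4*d^5) = -4*A^6 - 136*A^2 - 388*A^-2 - 388*A^-6 - 136*A^-10 - 4*A^-14
  A^-6 * (45*d^4) = 45*A^2 + 180*A^-2 + 270*A^-6 + 180*A^-10 + 45*A^-14
  A^-8 * (10*d^5) = -10*A^2 - 50*A^-2 - 100*A^-6 - 100*A^-10 - 50*A^-14 - 10*A^-18
  A^-10 * (d^6) = A^2 + 6*A^-2 + 15*A^-6 + 20*A^-10 + 15*A^-14 + 6*A^-18 + A^-22
Summing the groups: <K> = 2*A^10 - 4*A^6 + 7*A^2 - 8*A^-2 + 9*A^-6 - 8*A^-10 + 6*A^-14 - 4*A^-18 + A^-22
Normalise by the writhe: (-A^3)^(-w) = (-A^3)^(-6) = A^-18, so f(A) = A^-18 * <K> = 2*A^-8 - 4*A^-12 + 7*A^-16 - 8*A^-20 + 9*A^-24 - 8*A^-28 + 6*A^-32 - 4*A^-36 + A^-40.
Substitute A = t^(-1/4), i.e. A^e → t^(-e/4): V(t) = t^10 - 4*t^9 + 6*t^8 - 8*t^7 + 9*t^6 - 8*t^5 + 7*t^4 - 4*t^3 + 2*t^2

Answer: t^10 - 4*t^9 + 6*t^8 - 8*t^7 + 9*t^6 - 8*t^5 + 7*t^4 - 4*t^3 + 2*t^2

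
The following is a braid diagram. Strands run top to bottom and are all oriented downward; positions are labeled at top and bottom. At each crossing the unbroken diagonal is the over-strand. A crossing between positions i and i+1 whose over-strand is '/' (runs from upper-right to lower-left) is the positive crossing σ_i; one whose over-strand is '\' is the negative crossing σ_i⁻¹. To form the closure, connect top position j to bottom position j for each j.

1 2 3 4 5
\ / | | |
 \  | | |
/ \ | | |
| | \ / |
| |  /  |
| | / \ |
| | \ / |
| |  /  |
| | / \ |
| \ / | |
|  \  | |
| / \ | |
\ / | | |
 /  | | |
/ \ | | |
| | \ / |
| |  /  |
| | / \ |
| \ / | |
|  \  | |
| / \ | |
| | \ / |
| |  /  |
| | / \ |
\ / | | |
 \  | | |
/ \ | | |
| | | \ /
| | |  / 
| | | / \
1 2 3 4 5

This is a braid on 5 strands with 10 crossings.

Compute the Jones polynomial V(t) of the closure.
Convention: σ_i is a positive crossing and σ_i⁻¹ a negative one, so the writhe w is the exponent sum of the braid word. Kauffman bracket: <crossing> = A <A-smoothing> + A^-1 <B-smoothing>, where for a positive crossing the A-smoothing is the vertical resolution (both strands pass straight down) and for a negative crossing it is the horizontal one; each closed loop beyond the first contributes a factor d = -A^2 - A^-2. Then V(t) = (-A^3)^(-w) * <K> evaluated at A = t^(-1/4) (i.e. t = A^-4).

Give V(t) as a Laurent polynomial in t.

Reading the diagram top to bottom ('/'-over between positions i,i+1 = s_i, '\'-over = s_i^-1): braid word = s1^-1 s3 s3 s2^-1 s1 s3 s2^-1 s3 s1^-1 s4.
The presented braid s1^-1 s3 s3 s2^-1 s1 s3 s2^-1 s3 s1^-1 s4 on 5 strands reduces by inverse Markov moves (closure unchanged at each step):
  Destabilize: the word has the form β·s4 where s4 occurs only as the final letter (β ∈ B_4); drop it and the last strand → 4 strands.
Reduced to β = s1^-1 s3 s3 s2^-1 s1 s3 s2^-1 s3 s1^-1 on 4 strands, 9 crossings.
Compute on β:
Braid: s1^-1 s3 s3 s2^-1 s1 s3 s2^-1 s3 s1^-1 on 4 strands, 9 crossings.
Writhe w = (#positive) - (#negative) = 5 - 4 = 1.
Computing the Kauffman bracket via state sum. There are 2^9 = 512 states.
Smooth each crossing (0=||, 1=⌣⌢); contribution A^(Σ sign_k(1-2s_k)) * d^(L-1).
Tabulate the states by total A-exponent and number of loops L (A-exp: L × count):
  A^9: L=4 ×1
  A^7: L=3 ×9
  A^5: L=2 ×29, L=4 ×7
  A^3: L=1 ×30, L=3 ×52, L=5 ×2
  A^1: L=2 ×83, L=4 ×43
  A^-1: L=1 ×11, L=3 ×93, L=5 ×22
  A^-3: L=2 ×19, L=4 ×58, L=6 ×7
  A^-5: L=3 ×15, L=5 ×20, L=7 ×1
  A^-7: L=4 ×6, L=6 ×3
  A^-9: L=5 ×1
Each group contributes A^e * Σ count * d^(L-1):
Powers of d = -A^2 - A^-2: d^2 = A^4 + 2 + A^-4; d^3 = -A^6 - 3*A^2 - 3*A^-2 - A^-6; d^4 = A^8 + 4*A^4 + 6 + 4*A^-4 + A^-8; d^5 = -A^10 - 5*A^6 - 10*A^2 - 10*A^-2 - 5*A^-6 - A^-10; d^6 = A^12 + 6*A^8 + 15*A^4 + 20 + 15*A^-4 + 6*A^-8 + A^-12.
  A^9 * (d^3) = -A^15 - 3*A^11 - 3*A^7 - A^3
  A^7 * (9*d^2) = 9*A^11 + 18*A^7 + 9*A^3
  A^5 * (29*d + 7*d^3) = -7*A^11 - 50*A^7 - 50*A^3 - 7*A^-1
  A^3 * (30 + 52*d^2 + 2*d^4) = 2*A^11 + 60*A^7 + 146*A^3 + 60*A^-1 + 2*A^-5
  A^1 * (83*d + 43*d^3) = -43*A^7 - 212*A^3 - 212*A^-1 - 43*A^-5
  A^-1 * (11 + 93*d^2 + 22*d^4) = 22*A^7 + 181*A^3 + 329*A^-1 + 181*A^-5 + 22*A^-9
  A^-3 * (19*d + 58*d^3 + 7*d^5) = -7*A^7 - 93*A^3 - 263*A^-1 - 263*A^-5 - 93*A^-9 - 7*A^-13
  A^-5 * (15*d^2 + 20*d^4 + d^6) = A^7 + 26*A^3 + 110*A^-1 + 170*A^-5 + 110*A^-9 + 26*A^-13 + A^-17
  A^-7 * (6*d^3 + 3*d^5) = -3*A^3 - 21*A^-1 - 48*A^-5 - 48*A^-9 - 21*A^-13 - 3*A^-17
  A^-9 * (d^4) = A^-1 + 4*A^-5 + 6*A^-9 + 4*A^-13 + A^-17
Summing the groups: <K> = -A^15 + A^11 - 2*A^7 + 3*A^3 - 3*A^-1 + 3*A^-5 - 3*A^-9 + 2*A^-13 - A^-17
Normalise by the writhe: (-A^3)^(-w) = (-A^3)^(-1) = -A^-3, so f(A) = -A^-3 * <K> = A^12 - A^8 + 2*A^4 - 3 + 3*A^-4 - 3*A^-8 + 3*A^-12 - 2*A^-16 + A^-20.
Substitute A = t^(-1/4), i.e. A^e → t^(-e/4): V(t) = t^5 - 2*t^4 + 3*t^3 - 3*t^2 + 3*t - 3 + 2*t^-1 - t^-2 + t^-3

Answer: t^5 - 2*t^4 + 3*t^3 - 3*t^2 + 3*t - 3 + 2*t^-1 - t^-2 + t^-3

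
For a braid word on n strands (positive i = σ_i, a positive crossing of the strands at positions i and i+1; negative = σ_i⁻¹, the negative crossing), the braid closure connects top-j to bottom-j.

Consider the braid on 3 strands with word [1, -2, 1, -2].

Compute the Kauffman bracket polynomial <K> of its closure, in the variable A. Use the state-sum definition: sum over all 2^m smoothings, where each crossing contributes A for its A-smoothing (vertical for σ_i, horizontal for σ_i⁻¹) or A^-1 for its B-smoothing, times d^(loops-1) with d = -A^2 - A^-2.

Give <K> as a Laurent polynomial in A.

Braid: s1 s2^-1 s1 s2^-1 on 3 strands, 4 crossings.
Writhe w = (#positive) - (#negative) = 2 - 2 = 0.
Computing the Kauffman bracket via state sum. There are 2^4 = 16 states.
Smooth each crossing (0=||, 1=⌣⌢); contribution A^(Σ sign_k(1-2s_k)) * d^(L-1).
  state 0000: A-exp=+0, loops=3, term = A^0 * d^2
  state 0001: A-exp=+2, loops=2, term = A^2 * d^1
  state 0010: A-exp=-2, loops=2, term = A^-2 * d^1
  state 0011: A-exp=+0, loops=1, term = A^0 * d^0
  state 0100: A-exp=+2, loops=2, term = A^2 * d^1
  state 0101: A-exp=+4, loops=3, term = A^4 * d^2
  state 0110: A-exp=+0, loops=1, term = A^0 * d^0
  state 0111: A-exp=+2, loops=2, term = A^2 * d^1
  state 1000: A-exp=-2, loops=2, term = A^-2 * d^1
  state 1001: A-exp=+0, loops=1, term = A^0 * d^0
  state 1010: A-exp=-4, loops=3, term = A^-4 * d^2
  state 1011: A-exp=-2, loops=2, term = A^-2 * d^1
  state 1100: A-exp=+0, loops=1, term = A^0 * d^0
  state 1101: A-exp=+2, loops=2, term = A^2 * d^1
  state 1110: A-exp=-2, loops=2, term = A^-2 * d^1
  state 1111: A-exp=+0, loops=1, term = A^0 * d^0
Collect the terms by A-exponent (count of states per loop number):
Powers of d = -A^2 - A^-2: d^2 = A^4 + 2 + A^-4.
  A^4 * (d^2) = A^8 + 2*A^4 + 1
  A^2 * (4*d) = -4*A^4 - 4
  A^0 * (5 + d^2) = A^4 + 7 + A^-4
  A^-2 * (4*d) = -4 - 4*A^-4
  A^-4 * (d^2) = 1 + 2*A^-4 + A^-8
Summing the groups: <K> = A^8 - A^4 + 1 - A^-4 + A^-8

Answer: A^8 - A^4 + 1 - A^-4 + A^-8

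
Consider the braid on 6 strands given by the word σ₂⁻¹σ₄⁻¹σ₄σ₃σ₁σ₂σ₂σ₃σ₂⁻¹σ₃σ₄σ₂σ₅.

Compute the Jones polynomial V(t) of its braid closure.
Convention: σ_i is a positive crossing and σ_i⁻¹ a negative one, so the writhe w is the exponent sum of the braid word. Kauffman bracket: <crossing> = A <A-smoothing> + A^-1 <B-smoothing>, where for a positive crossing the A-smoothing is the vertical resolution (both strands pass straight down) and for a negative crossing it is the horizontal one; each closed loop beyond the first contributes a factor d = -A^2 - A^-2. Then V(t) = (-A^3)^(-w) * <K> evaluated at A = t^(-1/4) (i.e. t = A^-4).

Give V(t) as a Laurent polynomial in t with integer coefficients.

The presented braid s2^-1 s4^-1 s4 s3 s1 s2 s2 s3 s2^-1 s3 s4 s2 s5 on 6 strands reduces by inverse Markov moves (closure unchanged at each step):
  Destabilize: the word has the form β·s5 where s5 occurs only as the final letter (β ∈ B_5); drop it and the last strand → 5 strands.
  Deconjugate: the word is γ·β·γ⁻¹ with γ = s2^-1 (prefix) and γ⁻¹ = s2 (suffix); strip both.
  Deconjugate: the word is γ·β·γ⁻¹ with γ = s4^-1 (prefix) and γ⁻¹ = s4 (suffix); strip both.
Reduced to β = s4 s3 s1 s2 s2 s3 s2^-1 s3 on 5 strands, 8 crossings.
Compute on β:
Braid: s4 s3 s1 s2 s2 s3 s2^-1 s3 on 5 strands, 8 crossings.
Writhe w = (#positive) - (#negative) = 7 - 1 = 6.
Enumerate smoothing states for the bracket polynomial. There are 2^8 = 256 states.
For each crossing: s=0 is the vertical smoothing, s=1 horizontal. Crossing k contributes A^(sign_k * (1 - 2*s_k)); loop factor d = -A^2 - A^-2.
Tabulate the states by total A-exponent and number of loops L (A-exp: L × count):
  A^8: L=4 ×1
  A^6: L=3 ×5, L=5 ×3
  A^4: L=2 ×7, L=4 ×20, L=6 ×1
  A^2: L=1 ×3, L=3 ×41, L=5 ×12
  A^0: L=2 ×34, L=4 ×34, L=6 ×2
  A^-2: L=1 ×10, L=3 ×36, L=5 ×10
  A^-4: L=2 ×13, L=4 ×14, L=6 ×1
  A^-6: L=3 ×6, L=5 ×2
  A^-8: L=4 ×1
Each group contributes A^e * Σ count * d^(L-1):
Powers of d = -A^2 - A^-2: d^2 = A^4 + 2 + A^-4; d^3 = -A^6 - 3*A^2 - 3*A^-2 - A^-6; d^4 = A^8 + 4*A^4 + 6 + 4*A^-4 + A^-8; d^5 = -A^10 - 5*A^6 - 10*A^2 - 10*A^-2 - 5*A^-6 - A^-10.
  A^8 * (d^3) = -A^14 - 3*A^10 - 3*A^6 - A^2
  A^6 * (5*d^2 + 3*d^4) = 3*A^14 + 17*A^10 + 28*A^6 + 17*A^2 + 3*A^-2
  A^4 * (7*d + 20*d^3 + d^5) = -A^14 - 25*A^10 - 77*A^6 - 77*A^2 - 25*A^-2 - A^-6
  A^2 * (3 + 41*d^2 + 12*d^4) = 12*A^10 + 89*A^6 + 157*A^2 + 89*A^-2 + 12*A^-6
  A^0 * (34*d + 34*d^3 + 2*d^5) = -2*A^10 - 44*A^6 - 156*A^2 - 156*A^-2 - 44*A^-6 - 2*A^-10
  A^-2 * (10 + 36*d^2 + 10*d^4) = 10*A^6 + 76*A^2 + 142*A^-2 + 76*A^-6 + 10*A^-10
  A^-4 * (13*d + 14*d^3 + d^5) = -A^6 - 19*A^2 - 65*A^-2 - 65*A^-6 - 19*A^-10 - A^-14
  A^-6 * (6*d^2 + 2*d^4) = 2*A^2 + 14*A^-2 + 24*A^-6 + 14*A^-10 + 2*A^-14
  A^-8 * (d^3) = -A^-2 - 3*A^-6 - 3*A^-10 - A^-14
Summing the groups: <K> = A^14 - A^10 + 2*A^6 - A^2 + A^-2 - A^-6
Normalise by the writhe: (-A^3)^(-w) = (-A^3)^(-6) = A^-18, so f(A) = A^-18 * <K> = A^-4 - A^-8 + 2*A^-12 - A^-16 + A^-20 - A^-24.
Substitute A = t^(-1/4), i.e. A^e → t^(-e/4): V(t) = -t^6 + t^5 - t^4 + 2*t^3 - t^2 + t

Answer: -t^6 + t^5 - t^4 + 2*t^3 - t^2 + t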